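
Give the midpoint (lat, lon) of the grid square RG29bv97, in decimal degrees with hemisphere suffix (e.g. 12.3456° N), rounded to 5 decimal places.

Field R=17, G=6: +17·20° lon, +6·10° lat → SW at lon 160°, lat -30°.
Square 2, 9: +2·2° lon, +9·1° lat → SW at lon 164°, lat -21°.
Subsquare b=1, v=21: +1·0.0833333° lon, +21·0.0416667° lat → SW at lon 164.083°, lat -20.125°.
Extended square 9, 7: +9·0.00833333° lon, +7·0.00416667° lat → SW at lon 164.158°, lat -20.0958°.
Cell spans 0.00833333° lon × 0.00416667° lat. Centre is SW corner plus half of each.
latitude 20.09375° S, longitude 164.16250° E.

20.09375° S, 164.16250° E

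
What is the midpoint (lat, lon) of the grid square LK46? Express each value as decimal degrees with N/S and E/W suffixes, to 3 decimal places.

Field L=11, K=10: +11·20° lon, +10·10° lat → SW at lon 40°, lat 10°.
Square 4, 6: +4·2° lon, +6·1° lat → SW at lon 48°, lat 16°.
Cell spans 2° lon × 1° lat. Centre is SW corner plus half of each.
latitude 16.500° N, longitude 49.000° E.

16.500° N, 49.000° E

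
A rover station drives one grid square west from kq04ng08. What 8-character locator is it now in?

KQ04mg98

Longitude extended square 0; −1 → -1, wraps to 9, carry into subsquare.
Longitude subsquare n = 13; −1 → 12 = m.
The latitude characters are unchanged.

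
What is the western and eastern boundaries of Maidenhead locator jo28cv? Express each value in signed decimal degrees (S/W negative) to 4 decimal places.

4.1667, 4.2500

Field J=9, O=14: +9·20° lon, +14·10° lat → SW at lon 0°, lat 50°.
Square 2, 8: +2·2° lon, +8·1° lat → SW at lon 4°, lat 58°.
Subsquare c=2, v=21: +2·0.0833333° lon, +21·0.0416667° lat → SW at lon 4.16667°, lat 58.875°.
Cell spans 0.0833333° lon × 0.0416667° lat.
west 4.1667, east 4.2500.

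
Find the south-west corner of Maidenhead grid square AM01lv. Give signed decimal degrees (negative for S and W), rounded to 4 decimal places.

31.8750, -179.0833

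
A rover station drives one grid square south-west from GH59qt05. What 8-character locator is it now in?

GH59pt94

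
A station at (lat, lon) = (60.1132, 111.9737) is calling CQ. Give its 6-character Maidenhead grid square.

Shift to the Maidenhead origin (180°W, 90°S): lon 291.9737, lat 150.1132.
Field: 291.9737/20 → 14 → O, 150.1132/10 → 15 → P; chars OP.
Square: 11.9737/2 → 5, 0.1132/1 → 0; chars 50.
Subsquare: 1.9737/0.0833333 → 23 → x, 0.1132/0.0416667 → 2 → c; chars xc.

OP50xc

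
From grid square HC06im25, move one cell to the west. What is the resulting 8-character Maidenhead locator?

Longitude extended square 2; −1 → 1.
The latitude characters are unchanged.

HC06im15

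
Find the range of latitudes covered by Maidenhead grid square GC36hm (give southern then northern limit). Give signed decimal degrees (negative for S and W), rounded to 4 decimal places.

-63.5000, -63.4583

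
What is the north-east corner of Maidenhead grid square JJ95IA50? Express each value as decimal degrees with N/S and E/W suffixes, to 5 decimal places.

5.00417° N, 18.71667° E

Field J=9, J=9: +9·20° lon, +9·10° lat → SW at lon 0°, lat 0°.
Square 9, 5: +9·2° lon, +5·1° lat → SW at lon 18°, lat 5°.
Subsquare i=8, a=0: +8·0.0833333° lon, +0·0.0416667° lat → SW at lon 18.6667°, lat 5°.
Extended square 5, 0: +5·0.00833333° lon, +0·0.00416667° lat → SW at lon 18.7083°, lat 5°.
Cell spans 0.00833333° lon × 0.00416667° lat. NE corner is SW corner plus one full cell.
latitude 5.00417° N, longitude 18.71667° E.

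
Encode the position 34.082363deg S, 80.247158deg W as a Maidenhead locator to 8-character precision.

EF95vw00

Shift to the Maidenhead origin (180°W, 90°S): lon 99.75284, lat 55.91764.
Field: 99.75284/20 → 4 → E, 55.91764/10 → 5 → F; chars EF.
Square: 19.75284/2 → 9, 5.91764/1 → 5; chars 95.
Subsquare: 1.75284/0.0833333 → 21 → v, 0.91764/0.0416667 → 22 → w; chars vw.
Extended square: 0.00284/0.00833333 → 0, 0.00097/0.00416667 → 0; chars 00.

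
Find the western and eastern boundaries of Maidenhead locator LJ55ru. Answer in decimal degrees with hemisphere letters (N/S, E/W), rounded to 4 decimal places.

Field L=11, J=9: +11·20° lon, +9·10° lat → SW at lon 40°, lat 0°.
Square 5, 5: +5·2° lon, +5·1° lat → SW at lon 50°, lat 5°.
Subsquare r=17, u=20: +17·0.0833333° lon, +20·0.0416667° lat → SW at lon 51.4167°, lat 5.83333°.
Cell spans 0.0833333° lon × 0.0416667° lat.
west 51.4167° E, east 51.5000° E.

51.4167° E, 51.5000° E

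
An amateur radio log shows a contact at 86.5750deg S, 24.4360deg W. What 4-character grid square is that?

HA73

Offset from 180°W / 90°S: lon 155.56°, lat 3.42°.
Field: lon ⌊155.56/20⌋ = 7 → H; lat ⌊3.42/10⌋ = 0 → A.
Square: lon ⌊15.56/2⌋ = 7; lat ⌊3.42/1⌋ = 3.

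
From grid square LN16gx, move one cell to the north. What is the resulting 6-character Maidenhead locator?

LN17ga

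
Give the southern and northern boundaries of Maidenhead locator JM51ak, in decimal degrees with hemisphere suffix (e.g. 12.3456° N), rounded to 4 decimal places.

Field J=9, M=12: +9·20° lon, +12·10° lat → SW at lon 0°, lat 30°.
Square 5, 1: +5·2° lon, +1·1° lat → SW at lon 10°, lat 31°.
Subsquare a=0, k=10: +0·0.0833333° lon, +10·0.0416667° lat → SW at lon 10°, lat 31.4167°.
Cell spans 0.0833333° lon × 0.0416667° lat.
south 31.4167° N, north 31.4583° N.

31.4167° N, 31.4583° N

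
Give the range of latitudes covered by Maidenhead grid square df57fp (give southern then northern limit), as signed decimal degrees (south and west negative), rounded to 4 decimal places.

Field D=3, F=5: +3·20° lon, +5·10° lat → SW at lon -120°, lat -40°.
Square 5, 7: +5·2° lon, +7·1° lat → SW at lon -110°, lat -33°.
Subsquare f=5, p=15: +5·0.0833333° lon, +15·0.0416667° lat → SW at lon -109.583°, lat -32.375°.
Cell spans 0.0833333° lon × 0.0416667° lat.
south -32.3750, north -32.3333.

-32.3750, -32.3333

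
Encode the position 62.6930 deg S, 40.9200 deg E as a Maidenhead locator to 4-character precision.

Offset from 180°W / 90°S: lon 220.92°, lat 27.31°.
Field: lon ⌊220.92/20⌋ = 11 → L; lat ⌊27.31/10⌋ = 2 → C.
Square: lon ⌊0.92/2⌋ = 0; lat ⌊7.31/1⌋ = 7.

LC07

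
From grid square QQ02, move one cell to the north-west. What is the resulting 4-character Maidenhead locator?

PQ93

Longitude square 0; −1 → -1, wraps to 9, carry into field.
Longitude field Q = 16; −1 → 15 = P.
Latitude square 2; +1 → 3.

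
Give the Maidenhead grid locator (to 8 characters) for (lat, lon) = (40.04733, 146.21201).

QN30cb51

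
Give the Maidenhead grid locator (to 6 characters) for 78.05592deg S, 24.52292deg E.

Offset from 180°W / 90°S: lon 204.5229°, lat 11.9441°.
Field: 204.5229/20 → 10 → K, 11.9441/10 → 1 → B; chars KB.
Square: 4.5229/2 → 2, 1.9441/1 → 1; chars 21.
Subsquare: 0.5229/0.0833333 → 6 → g, 0.9441/0.0416667 → 22 → w; chars gw.

KB21gw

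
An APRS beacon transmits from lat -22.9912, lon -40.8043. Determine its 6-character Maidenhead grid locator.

Shift to the Maidenhead origin (180°W, 90°S): lon 139.1957, lat 67.0088.
Field: 139.1957/20 → 6 → G, 67.0088/10 → 6 → G; chars GG.
Square: 19.1957/2 → 9, 7.0088/1 → 7; chars 97.
Subsquare: 1.1957/0.0833333 → 14 → o, 0.0088/0.0416667 → 0 → a; chars oa.

GG97oa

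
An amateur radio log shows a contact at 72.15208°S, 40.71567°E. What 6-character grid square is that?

Add 180° to longitude and 90° to latitude: 220.7157, 17.8479.
Field: 220.7157/20 → 11 → L, 17.8479/10 → 1 → B; chars LB.
Square: 0.7157/2 → 0, 7.8479/1 → 7; chars 07.
Subsquare: 0.7157/0.0833333 → 8 → i, 0.8479/0.0416667 → 20 → u; chars iu.

LB07iu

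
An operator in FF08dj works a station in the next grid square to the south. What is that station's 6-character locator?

Latitude subsquare j = 9; −1 → 8 = i.
The longitude characters are unchanged.

FF08di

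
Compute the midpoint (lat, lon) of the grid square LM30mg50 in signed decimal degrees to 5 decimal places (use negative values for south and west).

Field L=11, M=12: +11·20° lon, +12·10° lat → SW at lon 40°, lat 30°.
Square 3, 0: +3·2° lon, +0·1° lat → SW at lon 46°, lat 30°.
Subsquare m=12, g=6: +12·0.0833333° lon, +6·0.0416667° lat → SW at lon 47°, lat 30.25°.
Extended square 5, 0: +5·0.00833333° lon, +0·0.00416667° lat → SW at lon 47.0417°, lat 30.25°.
Cell spans 0.00833333° lon × 0.00416667° lat. Centre is SW corner plus half of each.
latitude 30.25208, longitude 47.04583.

30.25208, 47.04583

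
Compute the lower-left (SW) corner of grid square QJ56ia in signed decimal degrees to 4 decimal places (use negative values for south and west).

Field Q=16, J=9: +16·20° lon, +9·10° lat → SW at lon 140°, lat 0°.
Square 5, 6: +5·2° lon, +6·1° lat → SW at lon 150°, lat 6°.
Subsquare i=8, a=0: +8·0.0833333° lon, +0·0.0416667° lat → SW at lon 150.667°, lat 6°.
latitude 6.0000, longitude 150.6667.

6.0000, 150.6667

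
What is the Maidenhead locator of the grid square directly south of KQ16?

Latitude square 6; −1 → 5.
The longitude characters are unchanged.

KQ15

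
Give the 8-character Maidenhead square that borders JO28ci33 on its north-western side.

JO28ci24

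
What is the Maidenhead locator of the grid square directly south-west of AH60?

AG59

Longitude square 6; −1 → 5.
Latitude square 0; −1 → -1, wraps to 9, carry into field.
Latitude field H = 7; −1 → 6 = G.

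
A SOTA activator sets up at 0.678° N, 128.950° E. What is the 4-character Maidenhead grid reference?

PJ40

Add 180° to longitude and 90° to latitude: 308.95, 90.68.
Field: 308.95/20 → 15 → P, 90.68/10 → 9 → J; chars PJ.
Square: 8.95/2 → 4, 0.68/1 → 0; chars 40.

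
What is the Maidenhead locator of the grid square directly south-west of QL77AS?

QL67xr

Longitude subsquare a = 0; −1 → -1, wraps to 23 = x, carry into square.
Longitude square 7; −1 → 6.
Latitude subsquare s = 18; −1 → 17 = r.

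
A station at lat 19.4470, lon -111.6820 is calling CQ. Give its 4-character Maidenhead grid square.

Shift to the Maidenhead origin (180°W, 90°S): lon 68.32, lat 109.45.
Field (20°×10°, letters A–R): 68.32/20 → 3 → D, 109.45/10 → 10 → K; chars DK.
Square (2°×1°, digits 0–9): 8.32/2 → 4, 9.45/1 → 9; chars 49.

DK49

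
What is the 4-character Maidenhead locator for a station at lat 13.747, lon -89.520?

EK53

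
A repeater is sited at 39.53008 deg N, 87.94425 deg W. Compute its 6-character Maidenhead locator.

EM69am

Shift to the Maidenhead origin (180°W, 90°S): lon 92.0558, lat 129.5301.
Field: 92.0558/20 → 4 → E, 129.5301/10 → 12 → M; chars EM.
Square: 12.0558/2 → 6, 9.5301/1 → 9; chars 69.
Subsquare: 0.0558/0.0833333 → 0 → a, 0.5301/0.0416667 → 12 → m; chars am.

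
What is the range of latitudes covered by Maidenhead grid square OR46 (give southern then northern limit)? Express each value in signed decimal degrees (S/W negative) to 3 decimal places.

Field O=14, R=17: +14·20° lon, +17·10° lat → SW at lon 100°, lat 80°.
Square 4, 6: +4·2° lon, +6·1° lat → SW at lon 108°, lat 86°.
Cell spans 2° lon × 1° lat.
south 86.000, north 87.000.

86.000, 87.000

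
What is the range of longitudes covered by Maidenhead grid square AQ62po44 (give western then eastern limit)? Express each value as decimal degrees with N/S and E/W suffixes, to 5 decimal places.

Field A=0, Q=16: +0·20° lon, +16·10° lat → SW at lon -180°, lat 70°.
Square 6, 2: +6·2° lon, +2·1° lat → SW at lon -168°, lat 72°.
Subsquare p=15, o=14: +15·0.0833333° lon, +14·0.0416667° lat → SW at lon -166.75°, lat 72.5833°.
Extended square 4, 4: +4·0.00833333° lon, +4·0.00416667° lat → SW at lon -166.717°, lat 72.6°.
Cell spans 0.00833333° lon × 0.00416667° lat.
west 166.71667° W, east 166.70833° W.

166.71667° W, 166.70833° W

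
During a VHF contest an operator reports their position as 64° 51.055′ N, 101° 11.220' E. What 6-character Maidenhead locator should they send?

OP04ou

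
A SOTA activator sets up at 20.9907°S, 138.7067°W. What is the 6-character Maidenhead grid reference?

CG09pa

Shift to the Maidenhead origin (180°W, 90°S): lon 41.2933, lat 69.0093.
Field: lon ⌊41.2933/20⌋ = 2 → C; lat ⌊69.0093/10⌋ = 6 → G.
Square: lon ⌊1.2933/2⌋ = 0; lat ⌊9.0093/1⌋ = 9.
Subsquare: lon ⌊1.2933/0.0833333⌋ = 15 → p; lat ⌊0.0093/0.0416667⌋ = 0 → a.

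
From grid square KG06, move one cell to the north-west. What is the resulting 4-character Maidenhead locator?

Longitude square 0; −1 → -1, wraps to 9, carry into field.
Longitude field K = 10; −1 → 9 = J.
Latitude square 6; +1 → 7.

JG97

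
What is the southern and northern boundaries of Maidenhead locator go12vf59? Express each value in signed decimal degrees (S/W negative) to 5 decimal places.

52.24583, 52.25000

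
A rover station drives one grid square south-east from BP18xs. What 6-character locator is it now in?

Longitude subsquare x = 23; +1 → 24, wraps to 0 = a, carry into square.
Longitude square 1; +1 → 2.
Latitude subsquare s = 18; −1 → 17 = r.

BP28ar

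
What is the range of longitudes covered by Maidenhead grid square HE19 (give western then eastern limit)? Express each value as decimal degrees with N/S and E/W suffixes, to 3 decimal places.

Field H=7, E=4: +7·20° lon, +4·10° lat → SW at lon -40°, lat -50°.
Square 1, 9: +1·2° lon, +9·1° lat → SW at lon -38°, lat -41°.
Cell spans 2° lon × 1° lat.
west 38.000° W, east 36.000° W.

38.000° W, 36.000° W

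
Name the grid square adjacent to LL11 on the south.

LL10

Latitude square 1; −1 → 0.
The longitude characters are unchanged.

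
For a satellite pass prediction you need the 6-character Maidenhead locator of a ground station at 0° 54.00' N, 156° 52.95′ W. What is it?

BJ10nv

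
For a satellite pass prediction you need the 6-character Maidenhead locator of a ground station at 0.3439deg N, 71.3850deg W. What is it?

Offset from 180°W / 90°S: lon 108.6150°, lat 90.3439°.
Field: 108.6150/20 → 5 → F, 90.3439/10 → 9 → J; chars FJ.
Square: 8.6150/2 → 4, 0.3439/1 → 0; chars 40.
Subsquare: 0.6150/0.0833333 → 7 → h, 0.3439/0.0416667 → 8 → i; chars hi.

FJ40hi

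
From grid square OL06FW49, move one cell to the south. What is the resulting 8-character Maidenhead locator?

OL06fw48

Latitude extended square 9; −1 → 8.
The longitude characters are unchanged.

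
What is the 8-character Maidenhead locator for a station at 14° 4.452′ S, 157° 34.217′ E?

QH85sw82

Offset from 180°W / 90°S: lon 337.57028°, lat 75.92580°.
Field: 337.57028/20 → 16 → Q, 75.92580/10 → 7 → H; chars QH.
Square: 17.57028/2 → 8, 5.92580/1 → 5; chars 85.
Subsquare: 1.57028/0.0833333 → 18 → s, 0.92580/0.0416667 → 22 → w; chars sw.
Extended square: 0.07028/0.00833333 → 8, 0.00913/0.00416667 → 2; chars 82.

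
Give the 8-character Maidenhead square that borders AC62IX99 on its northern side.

Latitude extended square 9; +1 → 10, wraps to 0, carry into subsquare.
Latitude subsquare x = 23; +1 → 24, wraps to 0 = a, carry into square.
Latitude square 2; +1 → 3.
The longitude characters are unchanged.

AC63ia90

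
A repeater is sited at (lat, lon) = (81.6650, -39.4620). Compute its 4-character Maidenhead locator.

HR01

Add 180° to longitude and 90° to latitude: 140.54, 171.67.
Field: 140.54/20 → 7 → H, 171.67/10 → 17 → R; chars HR.
Square: 0.54/2 → 0, 1.67/1 → 1; chars 01.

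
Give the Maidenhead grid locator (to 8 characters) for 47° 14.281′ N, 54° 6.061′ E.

LN77bf27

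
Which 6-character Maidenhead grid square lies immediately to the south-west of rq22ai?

Longitude subsquare a = 0; −1 → -1, wraps to 23 = x, carry into square.
Longitude square 2; −1 → 1.
Latitude subsquare i = 8; −1 → 7 = h.

RQ12xh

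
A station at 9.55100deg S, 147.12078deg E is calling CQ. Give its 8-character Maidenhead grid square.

QI30nk47

Add 180° to longitude and 90° to latitude: 327.12078, 80.44900.
Field: 327.12078/20 → 16 → Q, 80.44900/10 → 8 → I; chars QI.
Square: 7.12078/2 → 3, 0.44900/1 → 0; chars 30.
Subsquare: 1.12078/0.0833333 → 13 → n, 0.44900/0.0416667 → 10 → k; chars nk.
Extended square: 0.03745/0.00833333 → 4, 0.03233/0.00416667 → 7; chars 47.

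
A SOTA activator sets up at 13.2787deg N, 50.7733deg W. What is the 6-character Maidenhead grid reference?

GK43og

Offset from 180°W / 90°S: lon 129.2267°, lat 103.2787°.
Field: 129.2267/20 → 6 → G, 103.2787/10 → 10 → K; chars GK.
Square: 9.2267/2 → 4, 3.2787/1 → 3; chars 43.
Subsquare: 1.2267/0.0833333 → 14 → o, 0.2787/0.0416667 → 6 → g; chars og.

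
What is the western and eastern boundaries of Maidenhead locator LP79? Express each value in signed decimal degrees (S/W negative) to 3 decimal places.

54.000, 56.000

Field L=11, P=15: +11·20° lon, +15·10° lat → SW at lon 40°, lat 60°.
Square 7, 9: +7·2° lon, +9·1° lat → SW at lon 54°, lat 69°.
Cell spans 2° lon × 1° lat.
west 54.000, east 56.000.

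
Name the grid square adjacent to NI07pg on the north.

NI07ph

Latitude subsquare g = 6; +1 → 7 = h.
The longitude characters are unchanged.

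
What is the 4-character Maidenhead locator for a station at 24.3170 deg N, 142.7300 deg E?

QL14

Offset from 180°W / 90°S: lon 322.73°, lat 114.32°.
Field: lon ⌊322.73/20⌋ = 16 → Q; lat ⌊114.32/10⌋ = 11 → L.
Square: lon ⌊2.73/2⌋ = 1; lat ⌊4.32/1⌋ = 4.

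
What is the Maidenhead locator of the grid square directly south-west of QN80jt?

Longitude subsquare j = 9; −1 → 8 = i.
Latitude subsquare t = 19; −1 → 18 = s.

QN80is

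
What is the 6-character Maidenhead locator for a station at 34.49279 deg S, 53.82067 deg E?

LF65vm

Offset from 180°W / 90°S: lon 233.8207°, lat 55.5072°.
Field (20°×10°, letters A–R): lon ⌊233.8207/20⌋ = 11 → L; lat ⌊55.5072/10⌋ = 5 → F.
Square (2°×1°, digits 0–9): lon ⌊13.8207/2⌋ = 6; lat ⌊5.5072/1⌋ = 5.
Subsquare (5′×2.5′, letters a–x): lon ⌊1.8207/0.0833333⌋ = 21 → v; lat ⌊0.5072/0.0416667⌋ = 12 → m.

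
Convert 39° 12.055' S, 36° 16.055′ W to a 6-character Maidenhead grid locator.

HF10ut

Offset from 180°W / 90°S: lon 143.7324°, lat 50.7991°.
Field: 143.7324/20 → 7 → H, 50.7991/10 → 5 → F; chars HF.
Square: 3.7324/2 → 1, 0.7991/1 → 0; chars 10.
Subsquare: 1.7324/0.0833333 → 20 → u, 0.7991/0.0416667 → 19 → t; chars ut.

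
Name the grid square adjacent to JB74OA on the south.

JB73ox

Latitude subsquare a = 0; −1 → -1, wraps to 23 = x, carry into square.
Latitude square 4; −1 → 3.
The longitude characters are unchanged.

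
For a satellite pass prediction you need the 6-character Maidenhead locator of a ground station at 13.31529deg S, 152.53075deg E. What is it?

Add 180° to longitude and 90° to latitude: 332.5308, 76.6847.
Field: 332.5308/20 → 16 → Q, 76.6847/10 → 7 → H; chars QH.
Square: 12.5308/2 → 6, 6.6847/1 → 6; chars 66.
Subsquare: 0.5308/0.0833333 → 6 → g, 0.6847/0.0416667 → 16 → q; chars gq.

QH66gq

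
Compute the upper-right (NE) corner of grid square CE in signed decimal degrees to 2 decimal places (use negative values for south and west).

-40.00, -120.00

Field C=2, E=4: +2·20° lon, +4·10° lat → SW at lon -140°, lat -50°.
Cell spans 20° lon × 10° lat. NE corner is SW corner plus one full cell.
latitude -40.00, longitude -120.00.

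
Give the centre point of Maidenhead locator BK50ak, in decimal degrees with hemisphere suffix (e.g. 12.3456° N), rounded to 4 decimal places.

10.4375° N, 149.9583° W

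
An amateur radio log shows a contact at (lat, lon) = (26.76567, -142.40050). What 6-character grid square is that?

BL86ts

Offset from 180°W / 90°S: lon 37.5995°, lat 116.7657°.
Field: 37.5995/20 → 1 → B, 116.7657/10 → 11 → L; chars BL.
Square: 17.5995/2 → 8, 6.7657/1 → 6; chars 86.
Subsquare: 1.5995/0.0833333 → 19 → t, 0.7657/0.0416667 → 18 → s; chars ts.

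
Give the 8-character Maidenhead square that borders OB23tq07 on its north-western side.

Longitude extended square 0; −1 → -1, wraps to 9, carry into subsquare.
Longitude subsquare t = 19; −1 → 18 = s.
Latitude extended square 7; +1 → 8.

OB23sq98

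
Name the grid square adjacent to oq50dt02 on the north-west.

OQ50ct93

Longitude extended square 0; −1 → -1, wraps to 9, carry into subsquare.
Longitude subsquare d = 3; −1 → 2 = c.
Latitude extended square 2; +1 → 3.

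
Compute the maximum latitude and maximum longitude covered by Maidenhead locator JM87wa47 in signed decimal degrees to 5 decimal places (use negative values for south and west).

37.03333, 17.87500

Field J=9, M=12: +9·20° lon, +12·10° lat → SW at lon 0°, lat 30°.
Square 8, 7: +8·2° lon, +7·1° lat → SW at lon 16°, lat 37°.
Subsquare w=22, a=0: +22·0.0833333° lon, +0·0.0416667° lat → SW at lon 17.8333°, lat 37°.
Extended square 4, 7: +4·0.00833333° lon, +7·0.00416667° lat → SW at lon 17.8667°, lat 37.0292°.
Cell spans 0.00833333° lon × 0.00416667° lat. NE corner is SW corner plus one full cell.
latitude 37.03333, longitude 17.87500.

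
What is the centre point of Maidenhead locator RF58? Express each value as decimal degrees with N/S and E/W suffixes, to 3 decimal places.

31.500° S, 171.000° E

Field R=17, F=5: +17·20° lon, +5·10° lat → SW at lon 160°, lat -40°.
Square 5, 8: +5·2° lon, +8·1° lat → SW at lon 170°, lat -32°.
Cell spans 2° lon × 1° lat. Centre is SW corner plus half of each.
latitude 31.500° S, longitude 171.000° E.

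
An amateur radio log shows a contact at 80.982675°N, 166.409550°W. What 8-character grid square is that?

Offset from 180°W / 90°S: lon 13.59045°, lat 170.98268°.
Field: lon ⌊13.59045/20⌋ = 0 → A; lat ⌊170.98268/10⌋ = 17 → R.
Square: lon ⌊13.59045/2⌋ = 6; lat ⌊0.98268/1⌋ = 0.
Subsquare: lon ⌊1.59045/0.0833333⌋ = 19 → t; lat ⌊0.98268/0.0416667⌋ = 23 → x.
Extended square: lon ⌊0.00712/0.00833333⌋ = 0; lat ⌊0.02434/0.00416667⌋ = 5.

AR60tx05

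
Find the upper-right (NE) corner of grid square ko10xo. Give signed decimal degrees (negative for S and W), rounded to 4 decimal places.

50.6250, 24.0000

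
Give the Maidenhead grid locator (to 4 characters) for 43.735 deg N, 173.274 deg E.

Offset from 180°W / 90°S: lon 353.27°, lat 133.74°.
Field (20°×10°, letters A–R): 353.27/20 → 17 → R, 133.74/10 → 13 → N; chars RN.
Square (2°×1°, digits 0–9): 13.27/2 → 6, 3.74/1 → 3; chars 63.

RN63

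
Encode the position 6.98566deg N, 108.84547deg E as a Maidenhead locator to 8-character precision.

OJ46kx16

Offset from 180°W / 90°S: lon 288.84547°, lat 96.98566°.
Field: 288.84547/20 → 14 → O, 96.98566/10 → 9 → J; chars OJ.
Square: 8.84547/2 → 4, 6.98566/1 → 6; chars 46.
Subsquare: 0.84547/0.0833333 → 10 → k, 0.98566/0.0416667 → 23 → x; chars kx.
Extended square: 0.01214/0.00833333 → 1, 0.02733/0.00416667 → 6; chars 16.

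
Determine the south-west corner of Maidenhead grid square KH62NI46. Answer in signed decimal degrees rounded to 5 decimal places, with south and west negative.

-17.64167, 33.11667

Field K=10, H=7: +10·20° lon, +7·10° lat → SW at lon 20°, lat -20°.
Square 6, 2: +6·2° lon, +2·1° lat → SW at lon 32°, lat -18°.
Subsquare n=13, i=8: +13·0.0833333° lon, +8·0.0416667° lat → SW at lon 33.0833°, lat -17.6667°.
Extended square 4, 6: +4·0.00833333° lon, +6·0.00416667° lat → SW at lon 33.1167°, lat -17.6417°.
latitude -17.64167, longitude 33.11667.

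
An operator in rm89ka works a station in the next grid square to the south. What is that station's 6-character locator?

Latitude subsquare a = 0; −1 → -1, wraps to 23 = x, carry into square.
Latitude square 9; −1 → 8.
The longitude characters are unchanged.

RM88kx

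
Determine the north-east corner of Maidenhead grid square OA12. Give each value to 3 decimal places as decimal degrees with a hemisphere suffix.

87.000° S, 104.000° E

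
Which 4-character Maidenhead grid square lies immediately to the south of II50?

Latitude square 0; −1 → -1, wraps to 9, carry into field.
Latitude field I = 8; −1 → 7 = H.
The longitude characters are unchanged.

IH59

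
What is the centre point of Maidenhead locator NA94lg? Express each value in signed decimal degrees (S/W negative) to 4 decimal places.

-85.7292, 98.9583

Field N=13, A=0: +13·20° lon, +0·10° lat → SW at lon 80°, lat -90°.
Square 9, 4: +9·2° lon, +4·1° lat → SW at lon 98°, lat -86°.
Subsquare l=11, g=6: +11·0.0833333° lon, +6·0.0416667° lat → SW at lon 98.9167°, lat -85.75°.
Cell spans 0.0833333° lon × 0.0416667° lat. Centre is SW corner plus half of each.
latitude -85.7292, longitude 98.9583.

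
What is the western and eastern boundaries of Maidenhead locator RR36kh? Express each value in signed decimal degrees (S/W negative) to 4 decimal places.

Field R=17, R=17: +17·20° lon, +17·10° lat → SW at lon 160°, lat 80°.
Square 3, 6: +3·2° lon, +6·1° lat → SW at lon 166°, lat 86°.
Subsquare k=10, h=7: +10·0.0833333° lon, +7·0.0416667° lat → SW at lon 166.833°, lat 86.2917°.
Cell spans 0.0833333° lon × 0.0416667° lat.
west 166.8333, east 166.9167.

166.8333, 166.9167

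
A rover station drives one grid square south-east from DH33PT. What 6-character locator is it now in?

DH33qs

Longitude subsquare p = 15; +1 → 16 = q.
Latitude subsquare t = 19; −1 → 18 = s.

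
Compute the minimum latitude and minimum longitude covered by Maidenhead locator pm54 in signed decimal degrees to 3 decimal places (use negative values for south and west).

Field P=15, M=12: +15·20° lon, +12·10° lat → SW at lon 120°, lat 30°.
Square 5, 4: +5·2° lon, +4·1° lat → SW at lon 130°, lat 34°.
latitude 34.000, longitude 130.000.

34.000, 130.000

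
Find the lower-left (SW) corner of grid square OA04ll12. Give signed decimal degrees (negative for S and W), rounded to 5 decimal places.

-85.53333, 100.92500

Field O=14, A=0: +14·20° lon, +0·10° lat → SW at lon 100°, lat -90°.
Square 0, 4: +0·2° lon, +4·1° lat → SW at lon 100°, lat -86°.
Subsquare l=11, l=11: +11·0.0833333° lon, +11·0.0416667° lat → SW at lon 100.917°, lat -85.5417°.
Extended square 1, 2: +1·0.00833333° lon, +2·0.00416667° lat → SW at lon 100.925°, lat -85.5333°.
latitude -85.53333, longitude 100.92500.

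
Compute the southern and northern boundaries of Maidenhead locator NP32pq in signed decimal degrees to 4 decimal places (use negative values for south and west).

Field N=13, P=15: +13·20° lon, +15·10° lat → SW at lon 80°, lat 60°.
Square 3, 2: +3·2° lon, +2·1° lat → SW at lon 86°, lat 62°.
Subsquare p=15, q=16: +15·0.0833333° lon, +16·0.0416667° lat → SW at lon 87.25°, lat 62.6667°.
Cell spans 0.0833333° lon × 0.0416667° lat.
south 62.6667, north 62.7083.

62.6667, 62.7083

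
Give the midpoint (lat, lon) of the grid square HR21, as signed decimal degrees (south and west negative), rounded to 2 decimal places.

81.50, -35.00

Field H=7, R=17: +7·20° lon, +17·10° lat → SW at lon -40°, lat 80°.
Square 2, 1: +2·2° lon, +1·1° lat → SW at lon -36°, lat 81°.
Cell spans 2° lon × 1° lat. Centre is SW corner plus half of each.
latitude 81.50, longitude -35.00.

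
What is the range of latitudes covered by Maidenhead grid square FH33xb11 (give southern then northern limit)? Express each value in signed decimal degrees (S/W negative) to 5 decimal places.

Field F=5, H=7: +5·20° lon, +7·10° lat → SW at lon -80°, lat -20°.
Square 3, 3: +3·2° lon, +3·1° lat → SW at lon -74°, lat -17°.
Subsquare x=23, b=1: +23·0.0833333° lon, +1·0.0416667° lat → SW at lon -72.0833°, lat -16.9583°.
Extended square 1, 1: +1·0.00833333° lon, +1·0.00416667° lat → SW at lon -72.075°, lat -16.9542°.
Cell spans 0.00833333° lon × 0.00416667° lat.
south -16.95417, north -16.95000.

-16.95417, -16.95000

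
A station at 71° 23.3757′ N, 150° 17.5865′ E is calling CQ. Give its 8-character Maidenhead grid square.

QQ51dj53

Offset from 180°W / 90°S: lon 330.29311°, lat 161.38959°.
Field: 330.29311/20 → 16 → Q, 161.38959/10 → 16 → Q; chars QQ.
Square: 10.29311/2 → 5, 1.38959/1 → 1; chars 51.
Subsquare: 0.29311/0.0833333 → 3 → d, 0.38959/0.0416667 → 9 → j; chars dj.
Extended square: 0.04311/0.00833333 → 5, 0.01459/0.00416667 → 3; chars 53.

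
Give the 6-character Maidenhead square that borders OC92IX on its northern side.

Latitude subsquare x = 23; +1 → 24, wraps to 0 = a, carry into square.
Latitude square 2; +1 → 3.
The longitude characters are unchanged.

OC93ia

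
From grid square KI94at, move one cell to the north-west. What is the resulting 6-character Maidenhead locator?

KI84xu

Longitude subsquare a = 0; −1 → -1, wraps to 23 = x, carry into square.
Longitude square 9; −1 → 8.
Latitude subsquare t = 19; +1 → 20 = u.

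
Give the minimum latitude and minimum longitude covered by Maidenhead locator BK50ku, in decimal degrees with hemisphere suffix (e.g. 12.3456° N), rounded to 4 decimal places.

Field B=1, K=10: +1·20° lon, +10·10° lat → SW at lon -160°, lat 10°.
Square 5, 0: +5·2° lon, +0·1° lat → SW at lon -150°, lat 10°.
Subsquare k=10, u=20: +10·0.0833333° lon, +20·0.0416667° lat → SW at lon -149.167°, lat 10.8333°.
latitude 10.8333° N, longitude 149.1667° W.

10.8333° N, 149.1667° W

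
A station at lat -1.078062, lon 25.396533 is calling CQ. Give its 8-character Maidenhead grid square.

KI28qw71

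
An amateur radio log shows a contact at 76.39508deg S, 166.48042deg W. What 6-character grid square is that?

AB63so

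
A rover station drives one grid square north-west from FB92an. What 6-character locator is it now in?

Longitude subsquare a = 0; −1 → -1, wraps to 23 = x, carry into square.
Longitude square 9; −1 → 8.
Latitude subsquare n = 13; +1 → 14 = o.

FB82xo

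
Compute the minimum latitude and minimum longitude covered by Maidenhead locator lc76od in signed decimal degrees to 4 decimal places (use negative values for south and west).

Field L=11, C=2: +11·20° lon, +2·10° lat → SW at lon 40°, lat -70°.
Square 7, 6: +7·2° lon, +6·1° lat → SW at lon 54°, lat -64°.
Subsquare o=14, d=3: +14·0.0833333° lon, +3·0.0416667° lat → SW at lon 55.1667°, lat -63.875°.
latitude -63.8750, longitude 55.1667.

-63.8750, 55.1667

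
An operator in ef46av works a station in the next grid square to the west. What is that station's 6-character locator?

EF36xv

Longitude subsquare a = 0; −1 → -1, wraps to 23 = x, carry into square.
Longitude square 4; −1 → 3.
The latitude characters are unchanged.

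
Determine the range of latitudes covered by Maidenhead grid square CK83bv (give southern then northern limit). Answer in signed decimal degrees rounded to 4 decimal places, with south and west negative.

13.8750, 13.9167

Field C=2, K=10: +2·20° lon, +10·10° lat → SW at lon -140°, lat 10°.
Square 8, 3: +8·2° lon, +3·1° lat → SW at lon -124°, lat 13°.
Subsquare b=1, v=21: +1·0.0833333° lon, +21·0.0416667° lat → SW at lon -123.917°, lat 13.875°.
Cell spans 0.0833333° lon × 0.0416667° lat.
south 13.8750, north 13.9167.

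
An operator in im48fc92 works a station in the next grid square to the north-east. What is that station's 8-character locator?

IM48gc03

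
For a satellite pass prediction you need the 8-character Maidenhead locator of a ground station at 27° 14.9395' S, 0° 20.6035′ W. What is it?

Add 180° to longitude and 90° to latitude: 179.65661, 62.75101.
Field: 179.65661/20 → 8 → I, 62.75101/10 → 6 → G; chars IG.
Square: 19.65661/2 → 9, 2.75101/1 → 2; chars 92.
Subsquare: 1.65661/0.0833333 → 19 → t, 0.75101/0.0416667 → 18 → s; chars ts.
Extended square: 0.07328/0.00833333 → 8, 0.00101/0.00416667 → 0; chars 80.

IG92ts80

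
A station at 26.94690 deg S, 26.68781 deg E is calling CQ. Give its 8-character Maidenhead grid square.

KG33ib22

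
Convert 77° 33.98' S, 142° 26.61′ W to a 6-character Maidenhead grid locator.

BB82sk

Offset from 180°W / 90°S: lon 37.5565°, lat 12.4337°.
Field: 37.5565/20 → 1 → B, 12.4337/10 → 1 → B; chars BB.
Square: 17.5565/2 → 8, 2.4337/1 → 2; chars 82.
Subsquare: 1.5565/0.0833333 → 18 → s, 0.4337/0.0416667 → 10 → k; chars sk.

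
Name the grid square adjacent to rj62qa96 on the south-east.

Longitude extended square 9; +1 → 10, wraps to 0, carry into subsquare.
Longitude subsquare q = 16; +1 → 17 = r.
Latitude extended square 6; −1 → 5.

RJ62ra05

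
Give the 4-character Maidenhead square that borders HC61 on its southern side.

HC60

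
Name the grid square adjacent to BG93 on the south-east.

Longitude square 9; +1 → 10, wraps to 0, carry into field.
Longitude field B = 1; +1 → 2 = C.
Latitude square 3; −1 → 2.

CG02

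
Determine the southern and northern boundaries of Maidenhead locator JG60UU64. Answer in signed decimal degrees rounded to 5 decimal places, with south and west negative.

-29.15000, -29.14583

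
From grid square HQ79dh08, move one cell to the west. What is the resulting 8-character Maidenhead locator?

Longitude extended square 0; −1 → -1, wraps to 9, carry into subsquare.
Longitude subsquare d = 3; −1 → 2 = c.
The latitude characters are unchanged.

HQ79ch98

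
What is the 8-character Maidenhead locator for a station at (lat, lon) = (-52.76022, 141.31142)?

QD07pf77

Add 180° to longitude and 90° to latitude: 321.31142, 37.23978.
Field: lon ⌊321.31142/20⌋ = 16 → Q; lat ⌊37.23978/10⌋ = 3 → D.
Square: lon ⌊1.31142/2⌋ = 0; lat ⌊7.23978/1⌋ = 7.
Subsquare: lon ⌊1.31142/0.0833333⌋ = 15 → p; lat ⌊0.23978/0.0416667⌋ = 5 → f.
Extended square: lon ⌊0.06142/0.00833333⌋ = 7; lat ⌊0.03145/0.00416667⌋ = 7.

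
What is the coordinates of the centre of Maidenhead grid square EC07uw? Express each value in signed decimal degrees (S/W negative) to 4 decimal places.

Field E=4, C=2: +4·20° lon, +2·10° lat → SW at lon -100°, lat -70°.
Square 0, 7: +0·2° lon, +7·1° lat → SW at lon -100°, lat -63°.
Subsquare u=20, w=22: +20·0.0833333° lon, +22·0.0416667° lat → SW at lon -98.3333°, lat -62.0833°.
Cell spans 0.0833333° lon × 0.0416667° lat. Centre is SW corner plus half of each.
latitude -62.0625, longitude -98.2917.

-62.0625, -98.2917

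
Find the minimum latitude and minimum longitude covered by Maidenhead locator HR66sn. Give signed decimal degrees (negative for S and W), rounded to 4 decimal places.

86.5417, -26.5000

Field H=7, R=17: +7·20° lon, +17·10° lat → SW at lon -40°, lat 80°.
Square 6, 6: +6·2° lon, +6·1° lat → SW at lon -28°, lat 86°.
Subsquare s=18, n=13: +18·0.0833333° lon, +13·0.0416667° lat → SW at lon -26.5°, lat 86.5417°.
latitude 86.5417, longitude -26.5000.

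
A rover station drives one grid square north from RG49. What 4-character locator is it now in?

Latitude square 9; +1 → 10, wraps to 0, carry into field.
Latitude field G = 6; +1 → 7 = H.
The longitude characters are unchanged.

RH40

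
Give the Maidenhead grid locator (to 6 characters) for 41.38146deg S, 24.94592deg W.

Shift to the Maidenhead origin (180°W, 90°S): lon 155.0541, lat 48.6185.
Field: 155.0541/20 → 7 → H, 48.6185/10 → 4 → E; chars HE.
Square: 15.0541/2 → 7, 8.6185/1 → 8; chars 78.
Subsquare: 1.0541/0.0833333 → 12 → m, 0.6185/0.0416667 → 14 → o; chars mo.

HE78mo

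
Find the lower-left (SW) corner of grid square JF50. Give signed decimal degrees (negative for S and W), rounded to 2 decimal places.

-40.00, 10.00

Field J=9, F=5: +9·20° lon, +5·10° lat → SW at lon 0°, lat -40°.
Square 5, 0: +5·2° lon, +0·1° lat → SW at lon 10°, lat -40°.
latitude -40.00, longitude 10.00.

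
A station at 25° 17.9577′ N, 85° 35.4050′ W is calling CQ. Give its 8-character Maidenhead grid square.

Offset from 180°W / 90°S: lon 94.40992°, lat 115.29930°.
Field: lon ⌊94.40992/20⌋ = 4 → E; lat ⌊115.29930/10⌋ = 11 → L.
Square: lon ⌊14.40992/2⌋ = 7; lat ⌊5.29930/1⌋ = 5.
Subsquare: lon ⌊0.40992/0.0833333⌋ = 4 → e; lat ⌊0.29930/0.0416667⌋ = 7 → h.
Extended square: lon ⌊0.07658/0.00833333⌋ = 9; lat ⌊0.00763/0.00416667⌋ = 1.

EL75eh91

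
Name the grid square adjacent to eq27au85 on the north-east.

Longitude extended square 8; +1 → 9.
Latitude extended square 5; +1 → 6.

EQ27au96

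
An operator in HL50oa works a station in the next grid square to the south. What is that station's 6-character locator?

Latitude subsquare a = 0; −1 → -1, wraps to 23 = x, carry into square.
Latitude square 0; −1 → -1, wraps to 9, carry into field.
Latitude field L = 11; −1 → 10 = K.
The longitude characters are unchanged.

HK59ox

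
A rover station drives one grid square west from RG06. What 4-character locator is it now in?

QG96

Longitude square 0; −1 → -1, wraps to 9, carry into field.
Longitude field R = 17; −1 → 16 = Q.
The latitude characters are unchanged.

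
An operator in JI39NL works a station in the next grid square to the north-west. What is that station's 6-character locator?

Longitude subsquare n = 13; −1 → 12 = m.
Latitude subsquare l = 11; +1 → 12 = m.

JI39mm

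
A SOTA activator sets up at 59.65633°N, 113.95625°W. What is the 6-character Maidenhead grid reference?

DO39ap

Add 180° to longitude and 90° to latitude: 66.0438, 149.6563.
Field: lon ⌊66.0438/20⌋ = 3 → D; lat ⌊149.6563/10⌋ = 14 → O.
Square: lon ⌊6.0438/2⌋ = 3; lat ⌊9.6563/1⌋ = 9.
Subsquare: lon ⌊0.0438/0.0833333⌋ = 0 → a; lat ⌊0.6563/0.0416667⌋ = 15 → p.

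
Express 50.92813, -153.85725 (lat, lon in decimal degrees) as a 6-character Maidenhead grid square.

Add 180° to longitude and 90° to latitude: 26.1428, 140.9281.
Field: lon ⌊26.1428/20⌋ = 1 → B; lat ⌊140.9281/10⌋ = 14 → O.
Square: lon ⌊6.1428/2⌋ = 3; lat ⌊0.9281/1⌋ = 0.
Subsquare: lon ⌊0.1428/0.0833333⌋ = 1 → b; lat ⌊0.9281/0.0416667⌋ = 22 → w.

BO30bw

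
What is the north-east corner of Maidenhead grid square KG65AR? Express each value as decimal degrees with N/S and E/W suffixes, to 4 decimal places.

24.2500° S, 32.0833° E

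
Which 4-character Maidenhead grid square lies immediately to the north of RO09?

RP00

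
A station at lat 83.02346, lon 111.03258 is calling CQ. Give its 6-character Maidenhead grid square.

OR53ma

Add 180° to longitude and 90° to latitude: 291.0326, 173.0235.
Field: 291.0326/20 → 14 → O, 173.0235/10 → 17 → R; chars OR.
Square: 11.0326/2 → 5, 3.0235/1 → 3; chars 53.
Subsquare: 1.0326/0.0833333 → 12 → m, 0.0235/0.0416667 → 0 → a; chars ma.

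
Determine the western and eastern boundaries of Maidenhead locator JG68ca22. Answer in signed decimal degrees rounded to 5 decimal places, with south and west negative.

12.18333, 12.19167

Field J=9, G=6: +9·20° lon, +6·10° lat → SW at lon 0°, lat -30°.
Square 6, 8: +6·2° lon, +8·1° lat → SW at lon 12°, lat -22°.
Subsquare c=2, a=0: +2·0.0833333° lon, +0·0.0416667° lat → SW at lon 12.1667°, lat -22°.
Extended square 2, 2: +2·0.00833333° lon, +2·0.00416667° lat → SW at lon 12.1833°, lat -21.9917°.
Cell spans 0.00833333° lon × 0.00416667° lat.
west 12.18333, east 12.19167.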